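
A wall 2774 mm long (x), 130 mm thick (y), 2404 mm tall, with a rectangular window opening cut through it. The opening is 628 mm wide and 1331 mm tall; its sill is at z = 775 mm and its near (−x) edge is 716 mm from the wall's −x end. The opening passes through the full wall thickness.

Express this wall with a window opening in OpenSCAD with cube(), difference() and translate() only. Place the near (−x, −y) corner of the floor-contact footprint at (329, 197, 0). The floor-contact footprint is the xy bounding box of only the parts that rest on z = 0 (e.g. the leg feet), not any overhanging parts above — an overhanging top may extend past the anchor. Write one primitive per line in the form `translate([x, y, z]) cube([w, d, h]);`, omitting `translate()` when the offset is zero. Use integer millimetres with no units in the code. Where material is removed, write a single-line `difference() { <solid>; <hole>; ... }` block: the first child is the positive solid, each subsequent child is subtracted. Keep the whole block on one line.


difference() { translate([329, 197, 0]) cube([2774, 130, 2404]); translate([1045, 197, 775]) cube([628, 130, 1331]); }


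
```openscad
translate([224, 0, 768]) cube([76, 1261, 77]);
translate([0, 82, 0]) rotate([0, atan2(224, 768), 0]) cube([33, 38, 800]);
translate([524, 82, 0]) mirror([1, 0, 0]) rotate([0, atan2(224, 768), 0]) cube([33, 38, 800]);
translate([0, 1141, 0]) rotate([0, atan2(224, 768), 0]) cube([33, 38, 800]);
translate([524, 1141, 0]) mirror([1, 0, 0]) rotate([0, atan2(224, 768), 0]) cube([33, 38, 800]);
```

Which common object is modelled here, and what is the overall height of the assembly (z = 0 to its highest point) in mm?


A sawhorse. The overall height is 845 mm.

A beam across two mirrored pairs of raked legs — a sawhorse. The beam's underside is at z = 768 (matching the legs' vertical rise in atan2(224, 768)) and the beam is 77 mm tall, so its top is at 768 + 77 = 845 mm. The raked legs top out at the beam's underside, so that is the highest point.


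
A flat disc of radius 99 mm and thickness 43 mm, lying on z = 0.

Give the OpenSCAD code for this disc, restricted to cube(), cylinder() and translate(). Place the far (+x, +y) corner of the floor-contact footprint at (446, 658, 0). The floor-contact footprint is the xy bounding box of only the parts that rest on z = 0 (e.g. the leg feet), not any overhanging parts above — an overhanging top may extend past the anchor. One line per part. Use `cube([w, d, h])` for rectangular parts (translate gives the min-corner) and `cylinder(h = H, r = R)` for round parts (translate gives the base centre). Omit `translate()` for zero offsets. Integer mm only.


translate([347, 559, 0]) cylinder(h = 43, r = 99);


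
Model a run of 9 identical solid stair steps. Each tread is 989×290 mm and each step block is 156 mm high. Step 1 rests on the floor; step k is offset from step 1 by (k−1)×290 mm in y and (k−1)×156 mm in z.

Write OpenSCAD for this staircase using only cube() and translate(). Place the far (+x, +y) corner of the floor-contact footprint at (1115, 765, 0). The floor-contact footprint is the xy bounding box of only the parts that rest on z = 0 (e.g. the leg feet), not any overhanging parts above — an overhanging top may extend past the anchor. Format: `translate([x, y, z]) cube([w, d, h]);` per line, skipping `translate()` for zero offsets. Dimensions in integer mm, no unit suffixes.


translate([126, 475, 0]) cube([989, 290, 156]);
translate([126, 765, 156]) cube([989, 290, 156]);
translate([126, 1055, 312]) cube([989, 290, 156]);
translate([126, 1345, 468]) cube([989, 290, 156]);
translate([126, 1635, 624]) cube([989, 290, 156]);
translate([126, 1925, 780]) cube([989, 290, 156]);
translate([126, 2215, 936]) cube([989, 290, 156]);
translate([126, 2505, 1092]) cube([989, 290, 156]);
translate([126, 2795, 1248]) cube([989, 290, 156]);


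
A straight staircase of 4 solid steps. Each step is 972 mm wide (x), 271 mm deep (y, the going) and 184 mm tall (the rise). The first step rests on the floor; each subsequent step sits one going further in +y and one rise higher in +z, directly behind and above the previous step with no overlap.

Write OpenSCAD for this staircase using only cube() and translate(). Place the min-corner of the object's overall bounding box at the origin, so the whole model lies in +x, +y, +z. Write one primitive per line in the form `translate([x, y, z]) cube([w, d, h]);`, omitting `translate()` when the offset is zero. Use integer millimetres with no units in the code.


cube([972, 271, 184]);
translate([0, 271, 184]) cube([972, 271, 184]);
translate([0, 542, 368]) cube([972, 271, 184]);
translate([0, 813, 552]) cube([972, 271, 184]);


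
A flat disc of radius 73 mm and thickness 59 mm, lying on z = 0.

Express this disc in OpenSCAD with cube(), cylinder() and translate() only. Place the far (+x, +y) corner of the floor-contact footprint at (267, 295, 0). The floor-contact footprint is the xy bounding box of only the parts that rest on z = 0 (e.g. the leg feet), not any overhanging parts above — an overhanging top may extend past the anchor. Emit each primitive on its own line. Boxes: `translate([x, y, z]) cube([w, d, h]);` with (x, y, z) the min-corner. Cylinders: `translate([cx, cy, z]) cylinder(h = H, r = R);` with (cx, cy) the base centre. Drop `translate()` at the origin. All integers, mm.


translate([194, 222, 0]) cylinder(h = 59, r = 73);


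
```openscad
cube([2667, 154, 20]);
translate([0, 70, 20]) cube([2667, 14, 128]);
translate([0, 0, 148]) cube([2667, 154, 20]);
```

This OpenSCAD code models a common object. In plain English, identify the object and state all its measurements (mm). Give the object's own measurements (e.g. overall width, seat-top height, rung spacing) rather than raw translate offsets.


An I-beam lying along x, 2667 mm long. Overall section height 168 mm. Two flanges 154 mm wide (y) and 20 mm thick, one on the floor and one at the top; a web 14 mm thick runs between them, centred on the flange width.


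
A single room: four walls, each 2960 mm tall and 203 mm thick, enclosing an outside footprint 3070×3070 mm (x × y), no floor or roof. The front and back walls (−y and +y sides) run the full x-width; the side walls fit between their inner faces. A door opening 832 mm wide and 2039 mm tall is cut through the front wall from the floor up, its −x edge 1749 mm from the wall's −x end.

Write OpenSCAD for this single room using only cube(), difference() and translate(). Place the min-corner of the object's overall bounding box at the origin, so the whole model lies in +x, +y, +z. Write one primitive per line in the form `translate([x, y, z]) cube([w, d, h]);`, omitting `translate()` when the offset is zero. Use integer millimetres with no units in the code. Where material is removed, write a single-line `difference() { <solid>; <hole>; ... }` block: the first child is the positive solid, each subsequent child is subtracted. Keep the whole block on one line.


difference() { cube([3070, 203, 2960]); translate([1749, 0, 0]) cube([832, 203, 2039]); }
translate([0, 2867, 0]) cube([3070, 203, 2960]);
translate([0, 203, 0]) cube([203, 2664, 2960]);
translate([2867, 203, 0]) cube([203, 2664, 2960]);


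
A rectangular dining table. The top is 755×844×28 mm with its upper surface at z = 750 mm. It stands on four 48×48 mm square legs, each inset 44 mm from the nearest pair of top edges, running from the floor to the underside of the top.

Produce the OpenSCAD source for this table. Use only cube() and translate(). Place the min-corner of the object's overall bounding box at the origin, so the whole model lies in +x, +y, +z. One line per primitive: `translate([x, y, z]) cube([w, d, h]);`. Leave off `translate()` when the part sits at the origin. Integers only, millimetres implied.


translate([0, 0, 722]) cube([755, 844, 28]);
translate([44, 44, 0]) cube([48, 48, 722]);
translate([663, 44, 0]) cube([48, 48, 722]);
translate([44, 752, 0]) cube([48, 48, 722]);
translate([663, 752, 0]) cube([48, 48, 722]);


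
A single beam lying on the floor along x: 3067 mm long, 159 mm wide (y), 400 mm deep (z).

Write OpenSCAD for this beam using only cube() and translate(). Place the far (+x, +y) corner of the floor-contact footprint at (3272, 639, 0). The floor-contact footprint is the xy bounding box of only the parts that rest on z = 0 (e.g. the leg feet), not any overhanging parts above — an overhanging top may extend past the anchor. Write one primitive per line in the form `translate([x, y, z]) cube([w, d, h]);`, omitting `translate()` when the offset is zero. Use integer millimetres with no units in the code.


translate([205, 480, 0]) cube([3067, 159, 400]);


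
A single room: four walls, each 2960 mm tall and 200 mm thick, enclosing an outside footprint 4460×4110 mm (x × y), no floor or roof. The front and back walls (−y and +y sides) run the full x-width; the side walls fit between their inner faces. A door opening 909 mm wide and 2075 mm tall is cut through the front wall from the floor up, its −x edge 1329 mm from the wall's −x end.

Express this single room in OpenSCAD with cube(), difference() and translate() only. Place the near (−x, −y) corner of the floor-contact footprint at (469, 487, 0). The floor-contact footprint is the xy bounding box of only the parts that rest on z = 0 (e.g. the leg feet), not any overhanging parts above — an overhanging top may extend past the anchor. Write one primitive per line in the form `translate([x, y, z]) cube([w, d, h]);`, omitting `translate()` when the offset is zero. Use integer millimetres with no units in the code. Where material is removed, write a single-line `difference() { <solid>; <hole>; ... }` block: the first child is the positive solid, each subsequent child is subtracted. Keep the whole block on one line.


difference() { translate([469, 487, 0]) cube([4460, 200, 2960]); translate([1798, 487, 0]) cube([909, 200, 2075]); }
translate([469, 4397, 0]) cube([4460, 200, 2960]);
translate([469, 687, 0]) cube([200, 3710, 2960]);
translate([4729, 687, 0]) cube([200, 3710, 2960]);


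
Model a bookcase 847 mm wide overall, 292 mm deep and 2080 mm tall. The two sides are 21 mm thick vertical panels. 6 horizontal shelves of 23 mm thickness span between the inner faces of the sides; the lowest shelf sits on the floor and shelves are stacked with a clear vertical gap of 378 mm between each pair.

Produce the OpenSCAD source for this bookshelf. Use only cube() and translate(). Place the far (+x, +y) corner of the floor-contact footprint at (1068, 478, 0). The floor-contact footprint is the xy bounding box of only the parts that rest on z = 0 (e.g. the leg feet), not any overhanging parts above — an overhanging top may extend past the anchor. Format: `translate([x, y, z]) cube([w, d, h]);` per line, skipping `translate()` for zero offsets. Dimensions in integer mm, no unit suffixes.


translate([221, 186, 0]) cube([21, 292, 2080]);
translate([1047, 186, 0]) cube([21, 292, 2080]);
translate([242, 186, 0]) cube([805, 292, 23]);
translate([242, 186, 401]) cube([805, 292, 23]);
translate([242, 186, 802]) cube([805, 292, 23]);
translate([242, 186, 1203]) cube([805, 292, 23]);
translate([242, 186, 1604]) cube([805, 292, 23]);
translate([242, 186, 2005]) cube([805, 292, 23]);


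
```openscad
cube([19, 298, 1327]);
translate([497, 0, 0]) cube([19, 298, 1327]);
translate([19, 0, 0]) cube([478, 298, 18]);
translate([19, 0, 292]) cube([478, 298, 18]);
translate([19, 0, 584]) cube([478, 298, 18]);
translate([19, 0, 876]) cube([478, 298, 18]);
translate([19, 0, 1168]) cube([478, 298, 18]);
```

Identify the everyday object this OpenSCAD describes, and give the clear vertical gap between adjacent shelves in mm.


A bookshelf. The clear shelf gap is 274 mm.

Two tall side panels with 5 horizontal boards between them — a bookshelf. The first two shelf undersides are at z = 0 and z = 292; with shelf thickness 18, the clear gap is 292 − 0 − 18 = 274 mm.


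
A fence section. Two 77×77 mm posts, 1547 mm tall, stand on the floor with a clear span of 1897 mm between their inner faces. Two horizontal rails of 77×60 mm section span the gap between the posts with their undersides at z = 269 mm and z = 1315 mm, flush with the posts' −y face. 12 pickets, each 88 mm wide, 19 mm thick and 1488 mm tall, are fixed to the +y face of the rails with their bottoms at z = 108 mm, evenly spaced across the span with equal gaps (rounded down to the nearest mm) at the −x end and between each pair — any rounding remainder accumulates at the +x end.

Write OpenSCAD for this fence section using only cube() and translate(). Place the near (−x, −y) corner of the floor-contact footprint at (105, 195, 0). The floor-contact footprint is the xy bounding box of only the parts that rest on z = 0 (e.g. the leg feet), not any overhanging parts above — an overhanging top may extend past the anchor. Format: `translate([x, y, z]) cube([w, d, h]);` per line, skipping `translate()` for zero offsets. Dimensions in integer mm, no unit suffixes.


translate([105, 195, 0]) cube([77, 77, 1547]);
translate([2079, 195, 0]) cube([77, 77, 1547]);
translate([182, 195, 269]) cube([1897, 77, 60]);
translate([182, 195, 1315]) cube([1897, 77, 60]);
translate([246, 272, 108]) cube([88, 19, 1488]);
translate([398, 272, 108]) cube([88, 19, 1488]);
translate([550, 272, 108]) cube([88, 19, 1488]);
translate([702, 272, 108]) cube([88, 19, 1488]);
translate([854, 272, 108]) cube([88, 19, 1488]);
translate([1006, 272, 108]) cube([88, 19, 1488]);
translate([1158, 272, 108]) cube([88, 19, 1488]);
translate([1310, 272, 108]) cube([88, 19, 1488]);
translate([1462, 272, 108]) cube([88, 19, 1488]);
translate([1614, 272, 108]) cube([88, 19, 1488]);
translate([1766, 272, 108]) cube([88, 19, 1488]);
translate([1918, 272, 108]) cube([88, 19, 1488]);


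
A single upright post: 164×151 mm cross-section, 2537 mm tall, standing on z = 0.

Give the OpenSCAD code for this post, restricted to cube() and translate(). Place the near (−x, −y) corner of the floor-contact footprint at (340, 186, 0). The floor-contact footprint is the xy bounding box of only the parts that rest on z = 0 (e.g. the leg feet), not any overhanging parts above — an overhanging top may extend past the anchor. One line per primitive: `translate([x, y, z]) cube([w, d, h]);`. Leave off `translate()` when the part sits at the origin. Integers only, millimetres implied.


translate([340, 186, 0]) cube([164, 151, 2537]);


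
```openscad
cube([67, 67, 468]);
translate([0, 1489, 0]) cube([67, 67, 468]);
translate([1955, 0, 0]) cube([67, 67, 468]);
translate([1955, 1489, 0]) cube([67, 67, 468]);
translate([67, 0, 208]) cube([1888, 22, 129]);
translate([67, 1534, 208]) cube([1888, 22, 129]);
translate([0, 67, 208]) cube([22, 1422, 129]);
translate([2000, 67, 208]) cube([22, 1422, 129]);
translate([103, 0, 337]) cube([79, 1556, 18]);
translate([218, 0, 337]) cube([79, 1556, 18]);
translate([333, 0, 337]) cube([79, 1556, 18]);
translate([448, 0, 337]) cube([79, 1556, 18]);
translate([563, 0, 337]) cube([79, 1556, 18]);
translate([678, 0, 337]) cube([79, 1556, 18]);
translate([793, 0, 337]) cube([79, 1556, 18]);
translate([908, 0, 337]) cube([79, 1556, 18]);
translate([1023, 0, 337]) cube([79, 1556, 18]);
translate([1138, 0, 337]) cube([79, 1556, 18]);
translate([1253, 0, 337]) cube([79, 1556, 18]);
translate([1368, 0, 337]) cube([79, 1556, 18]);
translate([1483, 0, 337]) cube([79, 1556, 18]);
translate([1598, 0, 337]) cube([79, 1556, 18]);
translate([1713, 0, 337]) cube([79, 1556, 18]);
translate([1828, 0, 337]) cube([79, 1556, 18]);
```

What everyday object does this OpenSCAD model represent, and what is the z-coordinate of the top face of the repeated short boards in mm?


A bed frame. The slat-top height is 355 mm.

Four posts, four rails, and a row of slats — a bed frame. Slats sit on the rails at z = 208 + 129 = 337; with slat thickness 18, the top is 355 mm.


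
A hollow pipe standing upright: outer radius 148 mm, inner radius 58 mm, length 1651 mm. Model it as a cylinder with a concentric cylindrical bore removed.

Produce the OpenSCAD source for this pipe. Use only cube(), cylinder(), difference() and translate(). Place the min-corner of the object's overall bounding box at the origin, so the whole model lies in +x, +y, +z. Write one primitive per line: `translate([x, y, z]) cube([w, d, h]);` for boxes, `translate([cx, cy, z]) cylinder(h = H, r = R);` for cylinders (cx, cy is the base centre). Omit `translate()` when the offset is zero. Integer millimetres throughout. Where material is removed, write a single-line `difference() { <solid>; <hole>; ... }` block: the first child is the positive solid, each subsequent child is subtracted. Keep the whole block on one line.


difference() { translate([148, 148, 0]) cylinder(h = 1651, r = 148); translate([148, 148, 0]) cylinder(h = 1651, r = 58); }


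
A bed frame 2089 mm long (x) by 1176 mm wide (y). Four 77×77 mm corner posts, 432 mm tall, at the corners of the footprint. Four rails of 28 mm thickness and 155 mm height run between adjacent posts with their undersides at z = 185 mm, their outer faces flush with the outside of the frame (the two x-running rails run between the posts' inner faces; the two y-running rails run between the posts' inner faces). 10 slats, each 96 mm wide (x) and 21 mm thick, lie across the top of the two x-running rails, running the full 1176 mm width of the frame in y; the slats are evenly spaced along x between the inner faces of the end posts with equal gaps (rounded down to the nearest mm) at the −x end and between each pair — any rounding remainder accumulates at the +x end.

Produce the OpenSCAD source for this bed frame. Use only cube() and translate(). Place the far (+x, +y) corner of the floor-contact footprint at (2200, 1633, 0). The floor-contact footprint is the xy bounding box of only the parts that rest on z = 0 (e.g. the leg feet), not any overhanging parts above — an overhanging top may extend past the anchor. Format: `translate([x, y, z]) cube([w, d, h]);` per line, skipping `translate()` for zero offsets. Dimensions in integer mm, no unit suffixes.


translate([111, 457, 0]) cube([77, 77, 432]);
translate([111, 1556, 0]) cube([77, 77, 432]);
translate([2123, 457, 0]) cube([77, 77, 432]);
translate([2123, 1556, 0]) cube([77, 77, 432]);
translate([188, 457, 185]) cube([1935, 28, 155]);
translate([188, 1605, 185]) cube([1935, 28, 155]);
translate([111, 534, 185]) cube([28, 1022, 155]);
translate([2172, 534, 185]) cube([28, 1022, 155]);
translate([276, 457, 340]) cube([96, 1176, 21]);
translate([460, 457, 340]) cube([96, 1176, 21]);
translate([644, 457, 340]) cube([96, 1176, 21]);
translate([828, 457, 340]) cube([96, 1176, 21]);
translate([1012, 457, 340]) cube([96, 1176, 21]);
translate([1196, 457, 340]) cube([96, 1176, 21]);
translate([1380, 457, 340]) cube([96, 1176, 21]);
translate([1564, 457, 340]) cube([96, 1176, 21]);
translate([1748, 457, 340]) cube([96, 1176, 21]);
translate([1932, 457, 340]) cube([96, 1176, 21]);


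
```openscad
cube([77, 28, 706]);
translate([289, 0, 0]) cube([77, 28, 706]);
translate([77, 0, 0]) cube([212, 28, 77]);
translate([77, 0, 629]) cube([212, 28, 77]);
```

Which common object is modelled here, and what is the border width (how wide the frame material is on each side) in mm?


A picture frame. The border width is 77 mm.

Four thin pieces enclosing a rectangular opening — a picture frame. The two full-height stiles are 706 mm tall; the top rail sits at z = 629 and is 77 mm tall, so the border above the opening is 706 − 629 = 77 mm, matching the stile x-width.


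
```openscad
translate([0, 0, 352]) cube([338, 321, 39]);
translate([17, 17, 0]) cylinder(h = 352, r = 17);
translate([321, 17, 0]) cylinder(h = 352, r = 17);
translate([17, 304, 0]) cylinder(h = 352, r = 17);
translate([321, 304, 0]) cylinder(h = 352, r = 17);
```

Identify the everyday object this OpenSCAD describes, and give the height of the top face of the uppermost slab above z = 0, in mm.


A stool. The seat height is 391 mm.

A 338×321×39 slab at z = 352 on four corner cylinders — a stool. The seat top is 352 + 39 = 391 mm.


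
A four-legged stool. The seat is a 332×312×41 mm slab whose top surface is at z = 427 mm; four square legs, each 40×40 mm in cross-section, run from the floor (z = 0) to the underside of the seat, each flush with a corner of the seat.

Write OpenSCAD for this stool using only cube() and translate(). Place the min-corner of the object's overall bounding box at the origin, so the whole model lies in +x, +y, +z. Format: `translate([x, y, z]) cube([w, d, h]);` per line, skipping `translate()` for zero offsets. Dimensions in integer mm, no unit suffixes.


// leg_h = 427 - 41 = 386
translate([0, 0, 386]) cube([332, 312, 41]);
cube([40, 40, 386]);
translate([292, 0, 0]) cube([40, 40, 386]);
translate([0, 272, 0]) cube([40, 40, 386]);
translate([292, 272, 0]) cube([40, 40, 386]);


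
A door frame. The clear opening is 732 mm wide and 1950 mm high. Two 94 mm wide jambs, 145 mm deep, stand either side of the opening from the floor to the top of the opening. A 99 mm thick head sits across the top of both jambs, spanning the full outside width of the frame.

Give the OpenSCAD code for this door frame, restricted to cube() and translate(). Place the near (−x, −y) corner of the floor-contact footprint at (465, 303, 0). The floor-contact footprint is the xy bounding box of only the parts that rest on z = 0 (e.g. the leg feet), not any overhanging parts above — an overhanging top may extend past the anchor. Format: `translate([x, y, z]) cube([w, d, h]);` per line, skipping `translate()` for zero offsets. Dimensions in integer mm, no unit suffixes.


translate([465, 303, 0]) cube([94, 145, 1950]);
translate([1291, 303, 0]) cube([94, 145, 1950]);
translate([465, 303, 1950]) cube([920, 145, 99]);


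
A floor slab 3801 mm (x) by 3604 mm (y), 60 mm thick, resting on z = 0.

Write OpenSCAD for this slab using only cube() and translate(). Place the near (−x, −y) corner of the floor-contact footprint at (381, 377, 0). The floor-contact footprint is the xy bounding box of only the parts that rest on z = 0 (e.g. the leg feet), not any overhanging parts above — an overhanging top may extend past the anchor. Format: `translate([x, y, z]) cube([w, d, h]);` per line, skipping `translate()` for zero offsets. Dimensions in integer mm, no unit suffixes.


translate([381, 377, 0]) cube([3801, 3604, 60]);


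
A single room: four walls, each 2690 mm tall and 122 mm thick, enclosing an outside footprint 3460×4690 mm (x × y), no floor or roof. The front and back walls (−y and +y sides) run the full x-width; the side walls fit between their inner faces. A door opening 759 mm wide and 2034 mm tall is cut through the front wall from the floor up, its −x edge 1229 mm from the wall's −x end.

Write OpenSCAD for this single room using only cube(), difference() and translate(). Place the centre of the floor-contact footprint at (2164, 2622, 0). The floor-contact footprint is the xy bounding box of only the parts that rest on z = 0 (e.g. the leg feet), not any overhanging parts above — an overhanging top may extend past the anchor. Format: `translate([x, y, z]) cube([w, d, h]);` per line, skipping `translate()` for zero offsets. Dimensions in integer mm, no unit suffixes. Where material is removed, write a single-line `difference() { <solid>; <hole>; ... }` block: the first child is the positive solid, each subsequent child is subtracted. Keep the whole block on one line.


difference() { translate([434, 277, 0]) cube([3460, 122, 2690]); translate([1663, 277, 0]) cube([759, 122, 2034]); }
translate([434, 4845, 0]) cube([3460, 122, 2690]);
translate([434, 399, 0]) cube([122, 4446, 2690]);
translate([3772, 399, 0]) cube([122, 4446, 2690]);


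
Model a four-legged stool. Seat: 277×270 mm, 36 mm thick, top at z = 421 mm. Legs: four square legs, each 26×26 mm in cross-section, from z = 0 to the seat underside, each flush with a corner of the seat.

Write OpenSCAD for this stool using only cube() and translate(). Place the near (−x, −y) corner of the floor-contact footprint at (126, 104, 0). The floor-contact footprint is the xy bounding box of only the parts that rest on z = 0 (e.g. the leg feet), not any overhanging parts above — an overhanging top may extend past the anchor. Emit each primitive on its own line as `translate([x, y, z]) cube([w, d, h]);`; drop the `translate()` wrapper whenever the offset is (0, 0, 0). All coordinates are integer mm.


translate([126, 104, 385]) cube([277, 270, 36]);
translate([126, 104, 0]) cube([26, 26, 385]);
translate([377, 104, 0]) cube([26, 26, 385]);
translate([126, 348, 0]) cube([26, 26, 385]);
translate([377, 348, 0]) cube([26, 26, 385]);


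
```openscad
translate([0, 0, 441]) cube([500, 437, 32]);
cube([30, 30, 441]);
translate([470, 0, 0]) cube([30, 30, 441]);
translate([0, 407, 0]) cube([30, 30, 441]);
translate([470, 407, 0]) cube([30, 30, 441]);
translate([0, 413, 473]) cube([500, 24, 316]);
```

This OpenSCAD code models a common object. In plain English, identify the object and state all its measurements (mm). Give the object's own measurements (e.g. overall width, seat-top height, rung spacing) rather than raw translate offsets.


A chair. The seat is a 500×437×32 mm slab with its top at z = 473 mm, on four 30×30 mm corner legs (flush with the seat edges, standing on z = 0). A flat backrest 24 mm thick, 316 mm tall, spans the full seat width and rises from the seat top along its +y edge, rear face flush with the rear of the seat.


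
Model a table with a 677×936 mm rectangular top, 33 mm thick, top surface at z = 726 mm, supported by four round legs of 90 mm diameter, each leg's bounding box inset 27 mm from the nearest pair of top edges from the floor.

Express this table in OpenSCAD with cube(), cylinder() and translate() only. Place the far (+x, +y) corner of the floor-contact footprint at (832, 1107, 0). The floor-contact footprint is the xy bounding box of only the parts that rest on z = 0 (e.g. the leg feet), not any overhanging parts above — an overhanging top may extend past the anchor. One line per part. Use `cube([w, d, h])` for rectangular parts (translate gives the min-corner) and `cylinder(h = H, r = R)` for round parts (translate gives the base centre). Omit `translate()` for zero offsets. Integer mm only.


translate([182, 198, 693]) cube([677, 936, 33]);
translate([254, 270, 0]) cylinder(h = 693, r = 45);
translate([787, 270, 0]) cylinder(h = 693, r = 45);
translate([254, 1062, 0]) cylinder(h = 693, r = 45);
translate([787, 1062, 0]) cylinder(h = 693, r = 45);


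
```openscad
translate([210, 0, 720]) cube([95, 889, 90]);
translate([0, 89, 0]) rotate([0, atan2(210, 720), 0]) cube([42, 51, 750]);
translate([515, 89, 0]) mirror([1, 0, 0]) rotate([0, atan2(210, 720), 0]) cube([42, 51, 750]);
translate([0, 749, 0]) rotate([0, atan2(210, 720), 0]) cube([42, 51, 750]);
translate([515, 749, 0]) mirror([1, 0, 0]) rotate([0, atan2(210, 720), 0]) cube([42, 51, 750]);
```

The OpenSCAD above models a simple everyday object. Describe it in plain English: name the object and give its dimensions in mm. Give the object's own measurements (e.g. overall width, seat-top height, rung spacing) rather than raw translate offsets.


A sawhorse. A 95×889×90 mm beam (x, y, z) sits on two A-frame leg pairs. Each pair is two raked legs of 42×51 mm section (51 mm along y) splaying symmetrically in x. Each leg rises 720 mm vertically over 210 mm of horizontal reach and is 750 mm long along its own axis. Every leg's outer bottom edge rests on the floor and its outer top edge meets a bottom edge of the beam — the left legs (tilting toward +x) meet the beam's −x bottom edge, the right legs (their mirror images, tilting toward −x) meet its +x bottom edge — so the leg tops tuck under the beam, the beam's underside is 720 mm above the floor, and the feet are 515 mm apart outside-to-outside with the beam centred between them. The two leg pairs are set in 89 mm from either end of the beam.


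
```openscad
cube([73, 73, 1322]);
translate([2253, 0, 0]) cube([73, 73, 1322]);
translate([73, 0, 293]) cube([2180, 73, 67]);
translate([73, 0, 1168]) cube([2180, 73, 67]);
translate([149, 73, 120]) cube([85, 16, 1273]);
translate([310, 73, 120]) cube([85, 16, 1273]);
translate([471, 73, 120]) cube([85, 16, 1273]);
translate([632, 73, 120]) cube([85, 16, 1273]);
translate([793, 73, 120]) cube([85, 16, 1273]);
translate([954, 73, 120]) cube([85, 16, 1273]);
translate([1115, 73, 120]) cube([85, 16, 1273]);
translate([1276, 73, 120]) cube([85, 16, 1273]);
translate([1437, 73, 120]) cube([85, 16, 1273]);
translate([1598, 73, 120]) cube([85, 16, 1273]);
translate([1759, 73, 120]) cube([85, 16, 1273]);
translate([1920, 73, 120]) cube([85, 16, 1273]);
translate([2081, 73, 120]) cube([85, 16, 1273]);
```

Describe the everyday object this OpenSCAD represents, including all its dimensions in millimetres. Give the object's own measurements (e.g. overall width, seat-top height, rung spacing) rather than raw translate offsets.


A fence section. Two 73×73 mm posts, 1322 mm tall, stand on the floor with a clear span of 2180 mm between their inner faces. Two horizontal rails of 73×67 mm section span the gap between the posts with their undersides at z = 293 mm and z = 1168 mm, flush with the posts' −y face. 13 pickets, each 85 mm wide, 16 mm thick and 1273 mm tall, are fixed to the +y face of the rails with their bottoms at z = 120 mm, spaced across the span with a 76 mm gap after the −x post and between neighbouring pickets, with 87 mm left before the +x post.


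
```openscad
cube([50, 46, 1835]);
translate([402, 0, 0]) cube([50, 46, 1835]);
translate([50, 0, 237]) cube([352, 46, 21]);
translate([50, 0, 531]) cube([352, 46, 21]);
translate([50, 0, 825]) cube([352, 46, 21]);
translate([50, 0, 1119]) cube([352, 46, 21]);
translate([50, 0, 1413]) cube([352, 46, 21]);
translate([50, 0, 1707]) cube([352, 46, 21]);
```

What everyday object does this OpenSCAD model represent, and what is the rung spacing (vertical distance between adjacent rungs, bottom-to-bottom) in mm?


A ladder. The rung spacing is 294 mm.

Two tall 50×46 posts with 6 short bars between them — a ladder. Adjacent rungs sit at z = 237 and z = 531, so the spacing is 531 − 237 = 294 mm.


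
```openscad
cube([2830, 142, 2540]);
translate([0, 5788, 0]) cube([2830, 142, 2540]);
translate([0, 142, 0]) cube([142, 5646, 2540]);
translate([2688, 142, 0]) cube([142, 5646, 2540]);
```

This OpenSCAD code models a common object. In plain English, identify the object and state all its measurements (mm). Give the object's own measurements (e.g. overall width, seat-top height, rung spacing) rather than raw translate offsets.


The wall frame of a small rectangular building: four walls, each 2540 mm tall and 142 mm thick, enclosing a footprint 2830 mm (x) by 5930 mm (y) outside-to-outside, with no floor or roof. The front and back walls (the −y and +y sides) span the full width; the two side walls fit between them.


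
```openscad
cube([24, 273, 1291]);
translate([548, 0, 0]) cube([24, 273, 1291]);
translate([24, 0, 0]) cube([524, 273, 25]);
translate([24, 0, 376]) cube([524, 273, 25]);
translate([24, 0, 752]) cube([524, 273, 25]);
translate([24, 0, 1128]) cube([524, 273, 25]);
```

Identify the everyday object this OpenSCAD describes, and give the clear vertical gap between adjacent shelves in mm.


A bookshelf. The clear shelf gap is 351 mm.

Two tall side panels with 4 horizontal boards between them — a bookshelf. The first two shelf undersides are at z = 0 and z = 376; with shelf thickness 25, the clear gap is 376 − 0 − 25 = 351 mm.


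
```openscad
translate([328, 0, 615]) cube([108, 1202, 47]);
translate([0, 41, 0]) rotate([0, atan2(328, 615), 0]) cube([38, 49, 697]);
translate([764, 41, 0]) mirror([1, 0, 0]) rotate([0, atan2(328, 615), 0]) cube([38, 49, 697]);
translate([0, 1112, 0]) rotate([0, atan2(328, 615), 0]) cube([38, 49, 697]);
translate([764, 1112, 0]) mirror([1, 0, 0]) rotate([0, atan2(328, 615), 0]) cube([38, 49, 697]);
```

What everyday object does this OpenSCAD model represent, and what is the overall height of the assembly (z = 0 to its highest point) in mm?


A sawhorse. The overall height is 662 mm.

A beam across two mirrored pairs of raked legs — a sawhorse. The beam's underside is at z = 615 (matching the legs' vertical rise in atan2(328, 615)) and the beam is 47 mm tall, so its top is at 615 + 47 = 662 mm. The raked legs top out at the beam's underside, so that is the highest point.


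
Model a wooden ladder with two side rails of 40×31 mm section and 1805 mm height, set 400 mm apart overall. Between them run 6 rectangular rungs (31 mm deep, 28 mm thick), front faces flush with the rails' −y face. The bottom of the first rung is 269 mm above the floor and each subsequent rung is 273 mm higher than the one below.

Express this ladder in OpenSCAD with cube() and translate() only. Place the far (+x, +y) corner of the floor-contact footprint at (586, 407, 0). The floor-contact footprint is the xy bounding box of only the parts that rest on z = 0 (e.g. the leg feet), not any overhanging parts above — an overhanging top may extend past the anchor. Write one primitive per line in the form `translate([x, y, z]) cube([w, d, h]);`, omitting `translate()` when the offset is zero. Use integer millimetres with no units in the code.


translate([186, 376, 0]) cube([40, 31, 1805]);
translate([546, 376, 0]) cube([40, 31, 1805]);
translate([226, 376, 269]) cube([320, 31, 28]);
translate([226, 376, 542]) cube([320, 31, 28]);
translate([226, 376, 815]) cube([320, 31, 28]);
translate([226, 376, 1088]) cube([320, 31, 28]);
translate([226, 376, 1361]) cube([320, 31, 28]);
translate([226, 376, 1634]) cube([320, 31, 28]);


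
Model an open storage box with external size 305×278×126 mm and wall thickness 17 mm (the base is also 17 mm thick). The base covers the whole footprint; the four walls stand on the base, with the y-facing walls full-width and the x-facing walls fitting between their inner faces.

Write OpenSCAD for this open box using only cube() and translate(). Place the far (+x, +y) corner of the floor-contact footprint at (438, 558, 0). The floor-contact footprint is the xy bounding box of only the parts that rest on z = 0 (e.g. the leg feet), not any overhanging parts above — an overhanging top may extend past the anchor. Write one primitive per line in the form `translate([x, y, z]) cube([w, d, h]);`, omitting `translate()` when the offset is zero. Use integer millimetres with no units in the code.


translate([133, 280, 0]) cube([305, 278, 17]);
translate([133, 280, 17]) cube([305, 17, 109]);
translate([133, 541, 17]) cube([305, 17, 109]);
translate([133, 297, 17]) cube([17, 244, 109]);
translate([421, 297, 17]) cube([17, 244, 109]);


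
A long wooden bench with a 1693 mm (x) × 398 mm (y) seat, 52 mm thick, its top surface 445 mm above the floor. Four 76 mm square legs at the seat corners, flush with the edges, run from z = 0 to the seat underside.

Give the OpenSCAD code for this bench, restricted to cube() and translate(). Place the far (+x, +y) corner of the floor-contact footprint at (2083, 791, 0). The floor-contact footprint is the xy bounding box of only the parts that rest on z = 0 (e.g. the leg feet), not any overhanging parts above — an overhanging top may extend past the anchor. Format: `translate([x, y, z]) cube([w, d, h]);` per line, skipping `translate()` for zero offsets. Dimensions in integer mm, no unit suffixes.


// leg_h = 445 − 52 = 393
translate([390, 393, 393]) cube([1693, 398, 52]);
translate([390, 393, 0]) cube([76, 76, 393]);
translate([390, 715, 0]) cube([76, 76, 393]);
translate([2007, 393, 0]) cube([76, 76, 393]);
translate([2007, 715, 0]) cube([76, 76, 393]);


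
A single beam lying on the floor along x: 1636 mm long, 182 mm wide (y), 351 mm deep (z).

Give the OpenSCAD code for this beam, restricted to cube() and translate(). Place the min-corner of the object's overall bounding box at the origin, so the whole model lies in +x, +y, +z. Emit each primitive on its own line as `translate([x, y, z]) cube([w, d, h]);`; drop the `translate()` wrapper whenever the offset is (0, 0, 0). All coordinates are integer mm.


cube([1636, 182, 351]);


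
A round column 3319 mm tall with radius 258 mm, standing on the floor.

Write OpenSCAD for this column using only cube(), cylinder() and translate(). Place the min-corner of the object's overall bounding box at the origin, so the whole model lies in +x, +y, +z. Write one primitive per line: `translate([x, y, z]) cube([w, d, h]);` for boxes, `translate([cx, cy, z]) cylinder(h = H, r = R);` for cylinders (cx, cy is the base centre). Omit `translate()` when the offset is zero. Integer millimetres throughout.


translate([258, 258, 0]) cylinder(h = 3319, r = 258);


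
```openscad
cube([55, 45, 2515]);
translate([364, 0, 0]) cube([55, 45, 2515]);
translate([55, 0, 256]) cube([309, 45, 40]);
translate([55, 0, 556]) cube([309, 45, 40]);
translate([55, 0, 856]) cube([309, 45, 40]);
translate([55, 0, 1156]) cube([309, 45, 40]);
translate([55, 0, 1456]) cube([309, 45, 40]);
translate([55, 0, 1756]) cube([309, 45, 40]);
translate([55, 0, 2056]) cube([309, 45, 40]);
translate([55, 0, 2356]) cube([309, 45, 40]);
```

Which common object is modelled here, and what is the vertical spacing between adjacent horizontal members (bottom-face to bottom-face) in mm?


A ladder. The rung spacing is 300 mm.

Two tall 55×45 posts with 8 short bars between them — a ladder. Adjacent rungs sit at z = 256 and z = 556, so the spacing is 556 − 256 = 300 mm.


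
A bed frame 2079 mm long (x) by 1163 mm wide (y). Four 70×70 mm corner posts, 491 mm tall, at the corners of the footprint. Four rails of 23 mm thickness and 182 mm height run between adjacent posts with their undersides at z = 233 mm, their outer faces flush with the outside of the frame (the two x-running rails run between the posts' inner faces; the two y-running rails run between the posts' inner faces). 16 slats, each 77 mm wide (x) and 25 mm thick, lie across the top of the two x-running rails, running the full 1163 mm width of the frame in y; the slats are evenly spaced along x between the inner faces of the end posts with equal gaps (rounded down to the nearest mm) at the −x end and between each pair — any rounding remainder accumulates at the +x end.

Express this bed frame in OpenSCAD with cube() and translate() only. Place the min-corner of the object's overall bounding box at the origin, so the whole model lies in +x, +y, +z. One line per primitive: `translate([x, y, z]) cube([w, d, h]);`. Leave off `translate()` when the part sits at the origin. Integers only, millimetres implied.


cube([70, 70, 491]);
translate([0, 1093, 0]) cube([70, 70, 491]);
translate([2009, 0, 0]) cube([70, 70, 491]);
translate([2009, 1093, 0]) cube([70, 70, 491]);
translate([70, 0, 233]) cube([1939, 23, 182]);
translate([70, 1140, 233]) cube([1939, 23, 182]);
translate([0, 70, 233]) cube([23, 1023, 182]);
translate([2056, 70, 233]) cube([23, 1023, 182]);
translate([111, 0, 415]) cube([77, 1163, 25]);
translate([229, 0, 415]) cube([77, 1163, 25]);
translate([347, 0, 415]) cube([77, 1163, 25]);
translate([465, 0, 415]) cube([77, 1163, 25]);
translate([583, 0, 415]) cube([77, 1163, 25]);
translate([701, 0, 415]) cube([77, 1163, 25]);
translate([819, 0, 415]) cube([77, 1163, 25]);
translate([937, 0, 415]) cube([77, 1163, 25]);
translate([1055, 0, 415]) cube([77, 1163, 25]);
translate([1173, 0, 415]) cube([77, 1163, 25]);
translate([1291, 0, 415]) cube([77, 1163, 25]);
translate([1409, 0, 415]) cube([77, 1163, 25]);
translate([1527, 0, 415]) cube([77, 1163, 25]);
translate([1645, 0, 415]) cube([77, 1163, 25]);
translate([1763, 0, 415]) cube([77, 1163, 25]);
translate([1881, 0, 415]) cube([77, 1163, 25]);


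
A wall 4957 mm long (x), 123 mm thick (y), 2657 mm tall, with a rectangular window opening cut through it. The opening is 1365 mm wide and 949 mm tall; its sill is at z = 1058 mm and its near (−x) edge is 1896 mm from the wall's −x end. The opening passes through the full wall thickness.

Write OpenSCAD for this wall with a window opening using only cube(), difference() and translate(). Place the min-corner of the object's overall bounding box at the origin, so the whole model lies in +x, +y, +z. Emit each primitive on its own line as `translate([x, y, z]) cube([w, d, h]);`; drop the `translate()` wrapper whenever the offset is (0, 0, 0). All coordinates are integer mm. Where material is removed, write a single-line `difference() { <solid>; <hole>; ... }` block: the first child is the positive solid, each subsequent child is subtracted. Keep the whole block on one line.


difference() { cube([4957, 123, 2657]); translate([1896, 0, 1058]) cube([1365, 123, 949]); }
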